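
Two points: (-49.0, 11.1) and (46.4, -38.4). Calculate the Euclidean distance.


dx = 46.4 + 49.0 = 95.4
dy = -38.4 - 11.1 = -49.5
d = sqrt(9101.16 + 2450.25) = sqrt(11551.41) = 107.4775

107.4775


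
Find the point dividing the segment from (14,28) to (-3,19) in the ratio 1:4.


Px = (1*(-3) + 4*14)/5 = 53/5 = 10.6000
Py = (1*19 + 4*28)/5 = 131/5 = 26.2000

P = (10.6000, 26.2000)


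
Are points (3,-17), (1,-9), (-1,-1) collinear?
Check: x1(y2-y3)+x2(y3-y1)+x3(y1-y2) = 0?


3*(-9+ 1) + 1*(-1+ 17) - 1*(-17+ 9)
= -24 + 16 + 8 = 0

Yes, collinear (determinant = 0)


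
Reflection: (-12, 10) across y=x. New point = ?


Reflection rule for y=x: (y, x)
(-12, 10) -> (10, -12)

(10, -12)


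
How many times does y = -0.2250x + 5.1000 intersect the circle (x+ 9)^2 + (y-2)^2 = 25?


Substitute y = -0.2250x + 5.1000: (x+ 9)^2 + (-0.2250x+5.1000-2)^2 = 25
Expand to Ax^2 + Bx + C = 0, where b-k = 3.1
A = 1+m^2 = 1.050625
B = 2(m(b-k) - h) = 2(-0.2250*3.1 + 9) = 16.605
C = h^2 + (b-k)^2 - r^2 = 81 + 9.61 - 25 = 65.61
disc = B^2-4AC = 275.7260 - 275.7260 = 0
disc = 0

1 intersection point (tangent)


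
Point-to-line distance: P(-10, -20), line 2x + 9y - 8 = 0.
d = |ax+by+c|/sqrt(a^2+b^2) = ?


|2*(-10) + 9*(-20) - 8| = |-208| = 208
sqrt(4 + 81) = sqrt(85) = 9.2195
d = 208/sqrt(85) = 22.5608

22.5608


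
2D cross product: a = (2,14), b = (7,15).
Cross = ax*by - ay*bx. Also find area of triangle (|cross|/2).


cross = 2*15 - 14*7 = 30 - 98 = -68
Triangle area = |-68|/2 = 68/2 = 34.0000

cross = -68, triangle area = 34.0000


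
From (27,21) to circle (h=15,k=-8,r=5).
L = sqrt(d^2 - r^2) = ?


d = sqrt((27-15)^2 + (21+ 8)^2) = sqrt(144+841) = 31.3847
L = sqrt(985.0000 - 25) = sqrt(960.0000) = 30.9839

30.9839


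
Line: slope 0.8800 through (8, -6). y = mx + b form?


y + 6 = 0.8800(x - 8)
y = 0.8800x - 6 - 0.8800*8
y = 0.8800x - 13.0400

y = 0.8800x - 13.0400


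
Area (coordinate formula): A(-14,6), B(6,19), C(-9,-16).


-14*(19+ 16) = -490
6*(-16-6) = -132
-9*(6-19) = 117
sum = -505
Area = |-505|/2 = 252.5000

252.5000 sq units


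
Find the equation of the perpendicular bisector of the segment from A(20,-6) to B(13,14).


Midpoint = (16.5, 4)
Slope of AB = dy/dx = 20/(-7) = -2.8571
Perp slope = -dx/dy = 7/20 = 0.3500
b = My - (perp slope)*Mx = 4 + (-7*16.5)/20 = 4 - 5.7750 = -1.7750

y = 0.3500x - 1.7750


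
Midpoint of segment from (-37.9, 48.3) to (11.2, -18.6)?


Mx = (-37.9 + 11.2)/2 = -26.7/2 = -13.3500
My = (48.3 - 18.6)/2 = 29.7/2 = 14.8500

(-13.3500, 14.8500)


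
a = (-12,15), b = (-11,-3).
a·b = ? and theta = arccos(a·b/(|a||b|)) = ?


a·b = -12*(-11) + 15*(-3) = 132 - 45 = 87
|a| = sqrt(144+225) = 19.2094
|b| = sqrt(121+9) = 11.4018
cos(theta) = 87/(sqrt(369)*sqrt(130)) = 87/sqrt(47970) = 0.397223
theta = arccos(87/sqrt(47970)) = 66.5953 degrees

a·b = 87, theta = 66.5953 deg


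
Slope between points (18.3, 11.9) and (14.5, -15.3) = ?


dy = -15.3 - 11.9 = -27.2
dx = 14.5 - 18.3 = -3.8
m = -27.2/(-3.8) = 7.1579

m = 7.1579


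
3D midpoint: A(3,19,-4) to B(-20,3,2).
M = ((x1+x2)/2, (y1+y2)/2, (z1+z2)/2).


Mx = (3- 20)/2 = -8.5000
My = (19+3)/2 = 11.0000
Mz = (-4+2)/2 = -1.0000

M = (-8.5000, 11.0000, -1.0000)


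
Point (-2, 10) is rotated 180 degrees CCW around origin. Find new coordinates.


cos(180) = -1, sin(180) = 0
x' = -2*(-1) - 10*0 = 2
y' = -2*0 + 10*(-1) = -10

(2, -10)


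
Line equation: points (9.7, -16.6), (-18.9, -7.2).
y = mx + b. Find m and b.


m = (9.4)/(-28.6) = -0.3287
b = y1 - m*x1 = -16.6 - (9.4*9.7)/(-28.6) = -16.6 + 3.1881 = -13.4119

y = -0.3287x - 13.4119


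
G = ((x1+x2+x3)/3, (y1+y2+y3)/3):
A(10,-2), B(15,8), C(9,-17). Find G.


Gx = (10+15+9)/3 = 34/3 = 11.3333
Gy = (-2+8- 17)/3 = -11/3 = -3.6667

G = (11.3333, -3.6667)


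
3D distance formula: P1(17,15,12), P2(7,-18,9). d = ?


dx=-10, dy=-33, dz=-3
d = sqrt(100+1089+9) = sqrt(1198) = 34.6121

34.6121


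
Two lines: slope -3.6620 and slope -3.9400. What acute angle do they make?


m1-m2 = 0.278
1+m1*m2 = 15.42828
tan(theta) = |0.278/15.42828| = 0.018019
theta = arctan(|0.278/15.42828|) = 1.0323 degrees (acute angle)

1.0323 degrees


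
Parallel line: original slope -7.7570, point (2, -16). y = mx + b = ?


Parallel lines have equal slopes.
m2 = -7.7570
b2 = -16 + 7.7570*2 = -0.4860

y = -7.7570x - 0.4860


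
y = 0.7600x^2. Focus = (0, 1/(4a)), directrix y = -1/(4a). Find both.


a = 0.7600
1/(4a) = 0.3289
Focus = (0, 0.3289)
Directrix: y = -0.3289

Focus = (0, 0.3289), Directrix: y = -0.3289


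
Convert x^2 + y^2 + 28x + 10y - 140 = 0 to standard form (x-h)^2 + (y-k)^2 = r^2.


h = -D/2 = -28/2 = -14
k = -E/2 = -10/2 = -5
r^2 = h^2 + k^2 - F = 196 + 25 + 140 = 361
r = 19

Center (-14, -5), radius = 19


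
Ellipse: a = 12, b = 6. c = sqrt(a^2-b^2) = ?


c^2 = 12^2 - 6^2 = 144 - 36 = 108
c = sqrt(108) = 10.3923

c = 10.3923


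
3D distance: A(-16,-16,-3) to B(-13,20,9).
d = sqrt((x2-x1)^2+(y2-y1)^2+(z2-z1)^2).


dx=3, dy=36, dz=12
d = sqrt(9+1296+144) = sqrt(1449) = 38.0657

38.0657


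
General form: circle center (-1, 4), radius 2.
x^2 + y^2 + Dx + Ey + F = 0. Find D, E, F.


(x+ 1)^2 + (y-4)^2 = 2^2
D = -2h = 2, E = -2k = -8
F = h^2+k^2-r^2 = 1+16-4 = 13

D = 2, E = -8, F = 13


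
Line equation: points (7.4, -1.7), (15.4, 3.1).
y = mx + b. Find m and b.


m = (4.8)/(8.0) = 0.6000
b = y1 - m*x1 = -1.7 - (4.8*7.4)/(8.0) = -1.7 - 4.4400 = -6.1400

y = 0.6000x - 6.1400


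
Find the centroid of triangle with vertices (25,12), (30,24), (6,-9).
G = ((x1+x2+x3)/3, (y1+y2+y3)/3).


Gx = (25+30+6)/3 = 61/3 = 20.3333
Gy = (12+24- 9)/3 = 27/3 = 9.0000

G = (20.3333, 9.0000)


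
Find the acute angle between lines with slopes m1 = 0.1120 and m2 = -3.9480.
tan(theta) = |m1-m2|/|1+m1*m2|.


m1-m2 = 4.06
1+m1*m2 = 0.557824
tan(theta) = |4.06/0.557824| = 7.278281
theta = arctan(|4.06/0.557824|) = 82.1768 degrees (acute angle)

82.1768 degrees


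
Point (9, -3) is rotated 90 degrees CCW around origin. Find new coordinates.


cos(90) = 0, sin(90) = 1
x' = 9*0 + 3*1 = 3
y' = 9*1 - 3*0 = 9

(3, 9)


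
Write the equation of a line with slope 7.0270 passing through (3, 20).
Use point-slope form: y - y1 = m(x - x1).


y - 20 = 7.0270(x - 3)
y = 7.0270x + 20 - 7.0270*3
y = 7.0270x - 1.0810

y = 7.0270x - 1.0810


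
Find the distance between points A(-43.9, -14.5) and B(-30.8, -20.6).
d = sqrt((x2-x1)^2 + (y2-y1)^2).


dx = -30.8 + 43.9 = 13.1
dy = -20.6 + 14.5 = -6.1
d = sqrt(171.61 + 37.21) = sqrt(208.82) = 14.4506

14.4506


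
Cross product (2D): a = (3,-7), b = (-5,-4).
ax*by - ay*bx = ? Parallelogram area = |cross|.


cross = 3*(-4) + 7*(-5) = -12 - 35 = -47
Parallelogram area = |-47| = 47

cross = -47, parallelogram area = 47


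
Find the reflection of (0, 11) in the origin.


Reflection rule for origin: (-x, -y)
(0, 11) -> (0, -11)

(0, -11)


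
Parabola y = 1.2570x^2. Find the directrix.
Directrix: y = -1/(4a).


a = 1.2570
1/(4a) = 0.1989
directrix: y = -0.1989 = -0.1989

y = -0.1989


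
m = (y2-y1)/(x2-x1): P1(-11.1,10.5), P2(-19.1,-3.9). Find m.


dy = -3.9 - 10.5 = -14.4
dx = -19.1 + 11.1 = -8
m = -14.4/(-8) = 1.8000

m = 1.8000


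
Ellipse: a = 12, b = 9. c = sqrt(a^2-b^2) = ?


c^2 = 12^2 - 9^2 = 144 - 81 = 63
c = sqrt(63) = 7.9373

c = 7.9373


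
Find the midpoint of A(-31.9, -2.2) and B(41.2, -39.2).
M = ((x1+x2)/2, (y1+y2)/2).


Mx = (-31.9 + 41.2)/2 = 9.3/2 = 4.6500
My = (-2.2 - 39.2)/2 = -41.4/2 = -20.7000

(4.6500, -20.7000)


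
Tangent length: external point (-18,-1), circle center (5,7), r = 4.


d = sqrt((-18-5)^2 + (-1-7)^2) = sqrt(529+64) = 24.3516
L = sqrt(593.0000 - 16) = sqrt(577.0000) = 24.0208

24.0208


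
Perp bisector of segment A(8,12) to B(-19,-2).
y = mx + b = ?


Midpoint = (-5.5, 5)
Slope of AB = dy/dx = -14/(-27) = 0.5185
Perp slope = -dx/dy = -27/14 = -1.9286
b = My - (perp slope)*Mx = 5 + (-27*(-5.5))/(-14) = 5 - 10.6071 = -5.6071

y = -1.9286x - 5.6071


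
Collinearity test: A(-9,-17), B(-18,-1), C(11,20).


-9*(-1-20) - 18*(20+ 17) + 11*(-17+ 1)
= 189 - 666 - 176 = -653

No, not collinear (determinant = -653)


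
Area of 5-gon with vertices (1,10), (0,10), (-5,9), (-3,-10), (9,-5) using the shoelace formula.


sum(xi*y_{i+1}) = 1*10 + 0*9 - 5*(-10) - 3*(-5) + 9*10 = 165
sum(yi*x_{i+1}) = 10*0 + 10*(-5) + 9*(-3) - 10*9 - 5*1 = -172
Area = |165 + 172|/2 = 337/2 = 168.5000

168.5000 sq units


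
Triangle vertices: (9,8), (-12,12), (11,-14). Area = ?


9*(12+ 14) = 234
-12*(-14-8) = 264
11*(8-12) = -44
sum = 454
Area = |454|/2 = 227.0000

227.0000 sq units


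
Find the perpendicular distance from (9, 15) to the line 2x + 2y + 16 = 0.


|2*9 + 2*15 + 16| = |64| = 64
sqrt(4 + 4) = sqrt(8) = 2.8284
d = 64/sqrt(8) = 22.6274

22.6274


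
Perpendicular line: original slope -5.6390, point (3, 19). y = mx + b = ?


Perpendicular slope = -1/m1 = -1/(-5.6390) = 0.1773
b2 = y0 - m2*x0 = 19 + 3/(-5.6390) = 19 - 0.5320 = 18.4680

y = 0.1773x + 18.4680


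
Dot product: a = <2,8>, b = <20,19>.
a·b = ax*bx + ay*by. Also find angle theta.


a·b = 2*20 + 8*19 = 40 + 152 = 192
|a| = sqrt(4+64) = 8.2462
|b| = sqrt(400+361) = 27.5862
cos(theta) = 192/(sqrt(68)*sqrt(761)) = 192/sqrt(51748) = 0.844023
theta = arccos(192/sqrt(51748)) = 32.4326 degrees

a·b = 192, theta = 32.4326 deg


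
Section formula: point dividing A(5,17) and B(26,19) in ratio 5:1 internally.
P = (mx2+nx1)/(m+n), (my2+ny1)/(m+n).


Px = (5*26 + 1*5)/6 = 135/6 = 22.5000
Py = (5*19 + 1*17)/6 = 112/6 = 18.6667

P = (22.5000, 18.6667)


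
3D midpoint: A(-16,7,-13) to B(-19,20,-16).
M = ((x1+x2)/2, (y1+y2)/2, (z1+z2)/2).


Mx = (-16- 19)/2 = -17.5000
My = (7+20)/2 = 13.5000
Mz = (-13- 16)/2 = -14.5000

M = (-17.5000, 13.5000, -14.5000)


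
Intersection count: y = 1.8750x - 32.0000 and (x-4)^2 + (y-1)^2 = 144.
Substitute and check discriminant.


Substitute y = 1.8750x - 32.0000: (x-4)^2 + (1.8750x- 32.0000-1)^2 = 144
Expand to Ax^2 + Bx + C = 0, where b-k = -33
A = 1+m^2 = 4.515625
B = 2(m(b-k) - h) = 2(1.8750*(-33) - 4) = -131.75
C = h^2 + (b-k)^2 - r^2 = 16 + 1089 - 144 = 961
disc = B^2-4AC = 17358.0625 - 17358.0625 = 0
disc = 0

1 intersection point (tangent)


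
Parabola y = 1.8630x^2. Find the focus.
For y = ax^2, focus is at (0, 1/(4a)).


a = 1.8630
4a = 7.4520
focus = (0, 1/7.4520) = (0, 0.1342)

Focus = (0, 0.1342)


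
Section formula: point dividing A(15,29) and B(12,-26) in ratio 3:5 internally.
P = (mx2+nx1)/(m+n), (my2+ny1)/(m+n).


Px = (3*12 + 5*15)/8 = 111/8 = 13.8750
Py = (3*(-26) + 5*29)/8 = 67/8 = 8.3750

P = (13.8750, 8.3750)


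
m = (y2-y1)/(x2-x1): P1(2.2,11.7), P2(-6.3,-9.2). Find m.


dy = -9.2 - 11.7 = -20.9
dx = -6.3 - 2.2 = -8.5
m = -20.9/(-8.5) = 2.4588

m = 2.4588


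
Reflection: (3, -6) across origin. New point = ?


Reflection rule for origin: (-x, -y)
(3, -6) -> (-3, 6)

(-3, 6)


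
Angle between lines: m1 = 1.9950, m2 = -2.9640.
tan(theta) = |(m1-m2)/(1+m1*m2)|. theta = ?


m1-m2 = 4.959
1+m1*m2 = -4.91318
tan(theta) = |4.959/(-4.91318)| = 1.009326
theta = arctan(|4.959/(-4.91318)|) = 45.2659 degrees (acute angle)

45.2659 degrees


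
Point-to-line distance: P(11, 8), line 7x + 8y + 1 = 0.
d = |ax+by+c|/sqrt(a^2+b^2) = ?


|7*11 + 8*8 + 1| = |142| = 142
sqrt(49 + 64) = sqrt(113) = 10.6301
d = 142/sqrt(113) = 13.3582

13.3582


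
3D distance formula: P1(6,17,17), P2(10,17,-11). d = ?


dx=4, dy=0, dz=-28
d = sqrt(16+0+784) = sqrt(800) = 28.2843

28.2843


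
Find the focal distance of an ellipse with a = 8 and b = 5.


c^2 = 8^2 - 5^2 = 64 - 25 = 39
c = sqrt(39) = 6.2450

c = 6.2450


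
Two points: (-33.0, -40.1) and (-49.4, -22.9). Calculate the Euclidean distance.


dx = -49.4 + 33.0 = -16.4
dy = -22.9 + 40.1 = 17.2
d = sqrt(268.96 + 295.84) = sqrt(564.8) = 23.7655

23.7655


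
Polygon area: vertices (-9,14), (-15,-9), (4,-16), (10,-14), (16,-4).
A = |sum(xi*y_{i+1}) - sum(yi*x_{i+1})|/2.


sum(xi*y_{i+1}) = -9*(-9) - 15*(-16) + 4*(-14) + 10*(-4) + 16*14 = 449
sum(yi*x_{i+1}) = 14*(-15) - 9*4 - 16*10 - 14*16 - 4*(-9) = -594
Area = |449 + 594|/2 = 1043/2 = 521.5000

521.5000 sq units


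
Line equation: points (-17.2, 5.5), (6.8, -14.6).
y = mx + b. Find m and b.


m = (-20.1)/(24.0) = -0.8375
b = y1 - m*x1 = 5.5 - (-20.1*(-17.2))/(24.0) = 5.5 - 14.4050 = -8.9050

y = -0.8375x - 8.9050


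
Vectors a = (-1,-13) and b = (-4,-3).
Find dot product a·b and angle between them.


a·b = -1*(-4) - 13*(-3) = 4 + 39 = 43
|a| = sqrt(1+169) = 13.0384
|b| = sqrt(16+9) = 5.0000
cos(theta) = 43/(sqrt(170)*sqrt(25)) = 43/sqrt(4250) = 0.659590
theta = arccos(43/sqrt(4250)) = 48.7314 degrees

a·b = 43, theta = 48.7314 deg


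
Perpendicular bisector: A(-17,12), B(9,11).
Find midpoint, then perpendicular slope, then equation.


Midpoint = (-4, 11.5)
Slope of AB = dy/dx = -1/26 = -0.0385
Perp slope = -dx/dy = 26/1 = 26.0000
b = My - (perp slope)*Mx = 11.5 + (26*(-4))/(-1) = 11.5 + 104.0000 = 115.5000

y = 26.0000x + 115.5000


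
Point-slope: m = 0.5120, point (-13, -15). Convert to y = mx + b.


y + 15 = 0.5120(x + 13)
y = 0.5120x - 15 - 0.5120*(-13)
y = 0.5120x - 8.3440

y = 0.5120x - 8.3440


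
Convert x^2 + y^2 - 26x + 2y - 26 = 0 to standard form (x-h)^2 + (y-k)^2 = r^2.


h = -D/2 = 26/2 = 13
k = -E/2 = -2/2 = -1
r^2 = h^2 + k^2 - F = 169 + 1 + 26 = 196
r = 14

Center (13, -1), radius = 14


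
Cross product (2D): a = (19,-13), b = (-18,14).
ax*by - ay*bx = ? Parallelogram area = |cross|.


cross = 19*14 + 13*(-18) = 266 - 234 = 32
Parallelogram area = |32| = 32

cross = 32, parallelogram area = 32


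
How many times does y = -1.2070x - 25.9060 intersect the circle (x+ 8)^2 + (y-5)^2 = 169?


Substitute y = -1.2070x - 25.9060: (x+ 8)^2 + (-1.2070x- 25.9060-5)^2 = 169
Expand to Ax^2 + Bx + C = 0, where b-k = -30.906
A = 1+m^2 = 2.456849
B = 2(m(b-k) - h) = 2(-1.2070*(-30.906) + 8) = 90.607084
C = h^2 + (b-k)^2 - r^2 = 64 + 955.180836 - 169 = 850.180836
disc = B^2-4AC = 8209.6437 - 8355.0637 = -145.4200
disc < 0

0 intersection points


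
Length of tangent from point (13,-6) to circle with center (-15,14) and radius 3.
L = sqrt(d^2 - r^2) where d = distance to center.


d = sqrt((13+ 15)^2 + (-6-14)^2) = sqrt(784+400) = 34.4093
L = sqrt(1184.0000 - 9) = sqrt(1175.0000) = 34.2783

34.2783


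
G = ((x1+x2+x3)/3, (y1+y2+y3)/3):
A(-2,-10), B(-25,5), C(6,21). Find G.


Gx = (-2- 25+6)/3 = -21/3 = -7.0000
Gy = (-10+5+21)/3 = 16/3 = 5.3333

G = (-7.0000, 5.3333)


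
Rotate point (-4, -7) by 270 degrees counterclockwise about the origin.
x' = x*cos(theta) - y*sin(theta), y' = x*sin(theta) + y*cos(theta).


cos(270) = 0, sin(270) = -1
x' = -4*0 + 7*(-1) = -7
y' = -4*(-1) - 7*0 = 4

(-7, 4)


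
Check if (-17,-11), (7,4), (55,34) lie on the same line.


-17*(4-34) + 7*(34+ 11) + 55*(-11-4)
= 510 + 315 - 825 = 0

Yes, collinear (determinant = 0)


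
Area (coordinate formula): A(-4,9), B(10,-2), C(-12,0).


-4*(-2-0) = 8
10*(0-9) = -90
-12*(9+ 2) = -132
sum = -214
Area = |-214|/2 = 107.0000

107.0000 sq units


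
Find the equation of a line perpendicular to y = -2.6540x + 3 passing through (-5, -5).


Perpendicular slope = -1/m1 = -1/(-2.6540) = 0.3768
b2 = y0 - m2*x0 = -5 - 5/(-2.6540) = -5 + 1.8839 = -3.1161

y = 0.3768x - 3.1161


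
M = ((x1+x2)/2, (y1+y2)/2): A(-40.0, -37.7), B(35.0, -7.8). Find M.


Mx = (-40.0 + 35.0)/2 = -5.0/2 = -2.5000
My = (-37.7 - 7.8)/2 = -45.5/2 = -22.7500

(-2.5000, -22.7500)


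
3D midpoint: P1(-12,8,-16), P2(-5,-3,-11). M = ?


Mx = (-12- 5)/2 = -8.5000
My = (8- 3)/2 = 2.5000
Mz = (-16- 11)/2 = -13.5000

M = (-8.5000, 2.5000, -13.5000)


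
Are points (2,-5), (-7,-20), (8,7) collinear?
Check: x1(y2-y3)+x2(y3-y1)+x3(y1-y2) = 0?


2*(-20-7) - 7*(7+ 5) + 8*(-5+ 20)
= -54 - 84 + 120 = -18

No, not collinear (determinant = -18)


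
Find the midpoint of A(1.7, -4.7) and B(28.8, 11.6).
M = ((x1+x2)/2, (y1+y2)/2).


Mx = (1.7 + 28.8)/2 = 30.5/2 = 15.2500
My = (-4.7 + 11.6)/2 = 6.9/2 = 3.4500

(15.2500, 3.4500)


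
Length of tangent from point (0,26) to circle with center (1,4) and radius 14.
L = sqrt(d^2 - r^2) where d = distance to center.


d = sqrt((0-1)^2 + (26-4)^2) = sqrt(1+484) = 22.0227
L = sqrt(485.0000 - 196) = sqrt(289.0000) = 17.0000

17.0000


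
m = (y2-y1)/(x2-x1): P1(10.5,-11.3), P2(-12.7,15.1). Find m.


dy = 15.1 + 11.3 = 26.4
dx = -12.7 - 10.5 = -23.2
m = 26.4/(-23.2) = -1.1379

m = -1.1379


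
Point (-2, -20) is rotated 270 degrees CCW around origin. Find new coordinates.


cos(270) = 0, sin(270) = -1
x' = -2*0 + 20*(-1) = -20
y' = -2*(-1) - 20*0 = 2

(-20, 2)


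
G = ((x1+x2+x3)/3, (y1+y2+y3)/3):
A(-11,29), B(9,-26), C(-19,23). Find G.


Gx = (-11+9- 19)/3 = -21/3 = -7.0000
Gy = (29- 26+23)/3 = 26/3 = 8.6667

G = (-7.0000, 8.6667)


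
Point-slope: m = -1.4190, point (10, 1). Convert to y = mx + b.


y - 1 = -1.4190(x - 10)
y = -1.4190x + 1 + 1.4190*10
y = -1.4190x + 15.1900

y = -1.4190x + 15.1900


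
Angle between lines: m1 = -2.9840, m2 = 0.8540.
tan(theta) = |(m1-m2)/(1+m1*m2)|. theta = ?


m1-m2 = -3.838
1+m1*m2 = -1.548336
tan(theta) = |-3.838/(-1.548336)| = 2.478790
theta = arctan(|-3.838/(-1.548336)|) = 68.0297 degrees (acute angle)

68.0297 degrees


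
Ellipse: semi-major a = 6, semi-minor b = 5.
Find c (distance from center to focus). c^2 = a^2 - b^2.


c^2 = 6^2 - 5^2 = 36 - 25 = 11
c = sqrt(11) = 3.3166

c = 3.3166


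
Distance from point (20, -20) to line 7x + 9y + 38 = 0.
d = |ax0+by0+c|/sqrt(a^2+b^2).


|7*20 + 9*(-20) + 38| = |-2| = 2
sqrt(49 + 81) = sqrt(130) = 11.4018
d = 2/sqrt(130) = 0.1754

0.1754


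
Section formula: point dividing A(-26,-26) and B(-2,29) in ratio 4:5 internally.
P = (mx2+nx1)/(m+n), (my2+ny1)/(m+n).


Px = (4*(-2) + 5*(-26))/9 = -138/9 = -15.3333
Py = (4*29 + 5*(-26))/9 = -14/9 = -1.5556

P = (-15.3333, -1.5556)


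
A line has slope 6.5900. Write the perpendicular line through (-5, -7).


Perpendicular slope = -1/m1 = -1/6.5900 = -0.1517
b2 = y0 - m2*x0 = -7 - 5/6.5900 = -7 - 0.7587 = -7.7587

y = -0.1517x - 7.7587


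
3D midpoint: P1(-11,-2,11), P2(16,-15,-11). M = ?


Mx = (-11+16)/2 = 2.5000
My = (-2- 15)/2 = -8.5000
Mz = (11- 11)/2 = 0

M = (2.5000, -8.5000, 0)


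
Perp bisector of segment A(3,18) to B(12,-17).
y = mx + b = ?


Midpoint = (7.5, 0.5)
Slope of AB = dy/dx = -35/9 = -3.8889
Perp slope = -dx/dy = 9/35 = 0.2571
b = My - (perp slope)*Mx = 0.5 + (9*7.5)/(-35) = 0.5 - 1.9286 = -1.4286

y = 0.2571x - 1.4286


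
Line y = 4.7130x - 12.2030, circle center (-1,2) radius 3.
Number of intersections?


Substitute y = 4.7130x - 12.2030: (x+ 1)^2 + (4.7130x- 12.2030-2)^2 = 9
Expand to Ax^2 + Bx + C = 0, where b-k = -14.203
A = 1+m^2 = 23.212369
B = 2(m(b-k) - h) = 2(4.7130*(-14.203) + 1) = -131.877478
C = h^2 + (b-k)^2 - r^2 = 1 + 201.725209 - 9 = 193.725209
disc = B^2-4AC = 17391.6692 - 17987.2841 = -595.6149
disc < 0

0 intersection points


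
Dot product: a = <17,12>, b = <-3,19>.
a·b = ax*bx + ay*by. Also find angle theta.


a·b = 17*(-3) + 12*19 = -51 + 228 = 177
|a| = sqrt(289+144) = 20.8087
|b| = sqrt(9+361) = 19.2354
cos(theta) = 177/(sqrt(433)*sqrt(370)) = 177/sqrt(160210) = 0.442210
theta = arccos(177/sqrt(160210)) = 63.7550 degrees

a·b = 177, theta = 63.7550 deg


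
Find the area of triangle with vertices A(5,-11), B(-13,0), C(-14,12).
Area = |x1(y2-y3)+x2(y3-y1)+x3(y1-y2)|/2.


5*(0-12) = -60
-13*(12+ 11) = -299
-14*(-11-0) = 154
sum = -205
Area = |-205|/2 = 102.5000

102.5000 sq units


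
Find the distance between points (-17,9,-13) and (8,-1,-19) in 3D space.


dx=25, dy=-10, dz=-6
d = sqrt(625+100+36) = sqrt(761) = 27.5862

27.5862


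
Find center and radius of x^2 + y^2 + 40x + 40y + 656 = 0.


h = -D/2 = -40/2 = -20
k = -E/2 = -40/2 = -20
r^2 = h^2 + k^2 - F = 400 + 400 - 656 = 144
r = 12

Center (-20, -20), radius = 12


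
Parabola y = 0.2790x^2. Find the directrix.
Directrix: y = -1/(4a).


a = 0.2790
1/(4a) = 0.8961
directrix: y = -0.8961 = -0.8961

y = -0.8961


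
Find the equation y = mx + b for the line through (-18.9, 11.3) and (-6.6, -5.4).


m = (-16.7)/(12.3) = -1.3577
b = y1 - m*x1 = 11.3 - (-16.7*(-18.9))/(12.3) = 11.3 - 25.6610 = -14.3610

y = -1.3577x - 14.3610


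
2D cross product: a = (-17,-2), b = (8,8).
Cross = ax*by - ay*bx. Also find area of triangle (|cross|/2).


cross = -17*8 + 2*8 = -136 + 16 = -120
Triangle area = |-120|/2 = 120/2 = 60.0000

cross = -120, triangle area = 60.0000


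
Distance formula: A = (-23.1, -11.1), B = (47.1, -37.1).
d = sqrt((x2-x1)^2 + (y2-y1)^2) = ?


dx = 47.1 + 23.1 = 70.2
dy = -37.1 + 11.1 = -26.0
d = sqrt(4928.04 + 676.0) = sqrt(5604.04) = 74.8601

74.8601


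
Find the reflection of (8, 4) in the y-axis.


Reflection rule for y-axis: (-x, y)
(8, 4) -> (-8, 4)

(-8, 4)


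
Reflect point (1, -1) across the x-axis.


Reflection rule for x-axis: (x, -y)
(1, -1) -> (1, 1)

(1, 1)


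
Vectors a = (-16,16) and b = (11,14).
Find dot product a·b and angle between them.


a·b = -16*11 + 16*14 = -176 + 224 = 48
|a| = sqrt(256+256) = 22.6274
|b| = sqrt(121+196) = 17.8045
cos(theta) = 48/(sqrt(512)*sqrt(317)) = 48/sqrt(162304) = 0.119145
theta = arccos(48/sqrt(162304)) = 83.1572 degrees

a·b = 48, theta = 83.1572 deg


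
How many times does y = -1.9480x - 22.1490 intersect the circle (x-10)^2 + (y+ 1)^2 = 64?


Substitute y = -1.9480x - 22.1490: (x-10)^2 + (-1.9480x- 22.1490+ 1)^2 = 64
Expand to Ax^2 + Bx + C = 0, where b-k = -21.149
A = 1+m^2 = 4.794704
B = 2(m(b-k) - h) = 2(-1.9480*(-21.149) - 10) = 62.396504
C = h^2 + (b-k)^2 - r^2 = 100 + 447.280201 - 64 = 483.280201
disc = B^2-4AC = 3893.3237 - 9268.7421 = -5375.4184
disc < 0

0 intersection points


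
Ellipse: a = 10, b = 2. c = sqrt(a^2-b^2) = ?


c^2 = 10^2 - 2^2 = 100 - 4 = 96
c = sqrt(96) = 9.7980

c = 9.7980


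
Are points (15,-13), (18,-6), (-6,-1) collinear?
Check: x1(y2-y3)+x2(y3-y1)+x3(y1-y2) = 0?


15*(-6+ 1) + 18*(-1+ 13) - 6*(-13+ 6)
= -75 + 216 + 42 = 183

No, not collinear (determinant = 183)


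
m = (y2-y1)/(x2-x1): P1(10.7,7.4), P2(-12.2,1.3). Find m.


dy = 1.3 - 7.4 = -6.1
dx = -12.2 - 10.7 = -22.9
m = -6.1/(-22.9) = 0.2664

m = 0.2664


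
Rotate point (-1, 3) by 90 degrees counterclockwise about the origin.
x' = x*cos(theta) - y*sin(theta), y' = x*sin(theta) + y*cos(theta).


cos(90) = 0, sin(90) = 1
x' = -1*0 - 3*1 = -3
y' = -1*1 + 3*0 = -1

(-3, -1)


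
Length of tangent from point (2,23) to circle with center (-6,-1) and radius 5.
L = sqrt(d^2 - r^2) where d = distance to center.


d = sqrt((2+ 6)^2 + (23+ 1)^2) = sqrt(64+576) = 25.2982
L = sqrt(640.0000 - 25) = sqrt(615.0000) = 24.7992

24.7992


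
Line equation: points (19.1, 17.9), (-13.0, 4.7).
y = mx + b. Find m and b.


m = (-13.2)/(-32.1) = 0.4112
b = y1 - m*x1 = 17.9 - (-13.2*19.1)/(-32.1) = 17.9 - 7.8542 = 10.0458

y = 0.4112x + 10.0458


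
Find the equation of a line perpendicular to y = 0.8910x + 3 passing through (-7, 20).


Perpendicular slope = -1/m1 = -1/0.8910 = -1.1223
b2 = y0 - m2*x0 = 20 - 7/0.8910 = 20 - 7.8563 = 12.1437

y = -1.1223x + 12.1437


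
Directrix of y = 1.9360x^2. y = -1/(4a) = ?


a = 1.9360
1/(4a) = 0.1291
directrix: y = -0.1291 = -0.1291

y = -0.1291


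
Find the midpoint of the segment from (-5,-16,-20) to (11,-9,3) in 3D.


Mx = (-5+11)/2 = 3.0000
My = (-16- 9)/2 = -12.5000
Mz = (-20+3)/2 = -8.5000

M = (3.0000, -12.5000, -8.5000)


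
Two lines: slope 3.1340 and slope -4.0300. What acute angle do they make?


m1-m2 = 7.164
1+m1*m2 = -11.63002
tan(theta) = |7.164/(-11.63002)| = 0.615992
theta = arctan(|7.164/(-11.63002)|) = 31.6327 degrees (acute angle)

31.6327 degrees


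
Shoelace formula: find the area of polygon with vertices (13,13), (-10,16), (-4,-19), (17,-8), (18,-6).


sum(xi*y_{i+1}) = 13*16 - 10*(-19) - 4*(-8) + 17*(-6) + 18*13 = 562
sum(yi*x_{i+1}) = 13*(-10) + 16*(-4) - 19*17 - 8*18 - 6*13 = -739
Area = |562 + 739|/2 = 1301/2 = 650.5000

650.5000 sq units


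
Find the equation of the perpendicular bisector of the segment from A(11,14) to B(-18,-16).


Midpoint = (-3.5, -1)
Slope of AB = dy/dx = -30/(-29) = 1.0345
Perp slope = -dx/dy = -29/30 = -0.9667
b = My - (perp slope)*Mx = -1 + (-29*(-3.5))/(-30) = -1 - 3.3833 = -4.3833

y = -0.9667x - 4.3833


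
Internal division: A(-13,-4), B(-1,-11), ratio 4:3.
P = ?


Px = (4*(-1) + 3*(-13))/7 = -43/7 = -6.1429
Py = (4*(-11) + 3*(-4))/7 = -56/7 = -8.0000

P = (-6.1429, -8.0000)


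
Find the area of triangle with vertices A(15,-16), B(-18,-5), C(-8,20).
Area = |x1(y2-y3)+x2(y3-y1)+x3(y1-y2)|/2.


15*(-5-20) = -375
-18*(20+ 16) = -648
-8*(-16+ 5) = 88
sum = -935
Area = |-935|/2 = 467.5000

467.5000 sq units


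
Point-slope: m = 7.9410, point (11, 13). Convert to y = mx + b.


y - 13 = 7.9410(x - 11)
y = 7.9410x + 13 - 7.9410*11
y = 7.9410x - 74.3510

y = 7.9410x - 74.3510


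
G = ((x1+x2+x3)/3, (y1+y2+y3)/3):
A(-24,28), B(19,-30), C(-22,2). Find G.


Gx = (-24+19- 22)/3 = -27/3 = -9.0000
Gy = (28- 30+2)/3 = 0/3 = 0

G = (-9.0000, 0)


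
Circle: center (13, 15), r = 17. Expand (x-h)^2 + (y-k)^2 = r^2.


(x-13)^2 + (y-15)^2 = 17^2
D = -2h = -26, E = -2k = -30
F = h^2+k^2-r^2 = 169+225-289 = 105

x^2 + y^2 - 26x - 30y + 105 = 0


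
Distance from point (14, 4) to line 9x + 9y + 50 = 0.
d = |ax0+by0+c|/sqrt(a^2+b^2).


|9*14 + 9*4 + 50| = |212| = 212
sqrt(81 + 81) = sqrt(162) = 12.7279
d = 212/sqrt(162) = 16.6563

16.6563


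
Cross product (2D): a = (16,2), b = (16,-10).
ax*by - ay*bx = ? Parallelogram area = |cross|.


cross = 16*(-10) - 2*16 = -160 - 32 = -192
Parallelogram area = |-192| = 192

cross = -192, parallelogram area = 192


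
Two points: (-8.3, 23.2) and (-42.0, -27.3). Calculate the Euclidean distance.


dx = -42.0 + 8.3 = -33.7
dy = -27.3 - 23.2 = -50.5
d = sqrt(1135.69 + 2550.25) = sqrt(3685.94) = 60.7119

60.7119


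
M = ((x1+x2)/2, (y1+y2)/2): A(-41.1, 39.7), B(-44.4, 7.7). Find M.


Mx = (-41.1 - 44.4)/2 = -85.5/2 = -42.7500
My = (39.7 + 7.7)/2 = 47.4/2 = 23.7000

(-42.7500, 23.7000)


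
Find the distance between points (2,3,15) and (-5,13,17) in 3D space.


dx=-7, dy=10, dz=2
d = sqrt(49+100+4) = sqrt(153) = 12.3693

12.3693


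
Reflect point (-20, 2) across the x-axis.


Reflection rule for x-axis: (x, -y)
(-20, 2) -> (-20, -2)

(-20, -2)


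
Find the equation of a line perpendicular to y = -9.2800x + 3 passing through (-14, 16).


Perpendicular slope = -1/m1 = -1/(-9.2800) = 0.1078
b2 = y0 - m2*x0 = 16 - 14/(-9.2800) = 16 + 1.5086 = 17.5086

y = 0.1078x + 17.5086


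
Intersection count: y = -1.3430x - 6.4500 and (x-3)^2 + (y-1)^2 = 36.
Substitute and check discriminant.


Substitute y = -1.3430x - 6.4500: (x-3)^2 + (-1.3430x- 6.4500-1)^2 = 36
Expand to Ax^2 + Bx + C = 0, where b-k = -7.45
A = 1+m^2 = 2.803649
B = 2(m(b-k) - h) = 2(-1.3430*(-7.45) - 3) = 14.0107
C = h^2 + (b-k)^2 - r^2 = 9 + 55.5025 - 36 = 28.5025
disc = B^2-4AC = 196.2997 - 319.6440 = -123.3443
disc < 0

0 intersection points


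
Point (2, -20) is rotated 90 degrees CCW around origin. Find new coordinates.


cos(90) = 0, sin(90) = 1
x' = 2*0 + 20*1 = 20
y' = 2*1 - 20*0 = 2

(20, 2)


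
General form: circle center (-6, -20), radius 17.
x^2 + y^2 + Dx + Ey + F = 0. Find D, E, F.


(x+ 6)^2 + (y+ 20)^2 = 17^2
D = -2h = 12, E = -2k = 40
F = h^2+k^2-r^2 = 36+400-289 = 147

D = 12, E = 40, F = 147


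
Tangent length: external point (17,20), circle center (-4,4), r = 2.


d = sqrt((17+ 4)^2 + (20-4)^2) = sqrt(441+256) = 26.4008
L = sqrt(697.0000 - 4) = sqrt(693.0000) = 26.3249

26.3249


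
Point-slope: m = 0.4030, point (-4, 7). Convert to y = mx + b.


y - 7 = 0.4030(x + 4)
y = 0.4030x + 7 - 0.4030*(-4)
y = 0.4030x + 8.6120

y = 0.4030x + 8.6120


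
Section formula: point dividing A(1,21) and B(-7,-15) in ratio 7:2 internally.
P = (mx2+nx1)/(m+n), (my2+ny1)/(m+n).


Px = (7*(-7) + 2*1)/9 = -47/9 = -5.2222
Py = (7*(-15) + 2*21)/9 = -63/9 = -7.0000

P = (-5.2222, -7.0000)


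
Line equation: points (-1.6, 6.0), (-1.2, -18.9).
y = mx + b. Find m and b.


m = (-24.9)/(0.4) = -62.2500
b = y1 - m*x1 = 6.0 - (-24.9*(-1.6))/(0.4) = 6.0 - 99.6000 = -93.6000

y = -62.2500x - 93.6000


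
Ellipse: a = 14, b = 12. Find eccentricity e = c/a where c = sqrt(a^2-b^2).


c = sqrt(196-144) = sqrt(52) = 7.2111
e = c/a = sqrt(52)/14 = 0.5151

e = 0.5151


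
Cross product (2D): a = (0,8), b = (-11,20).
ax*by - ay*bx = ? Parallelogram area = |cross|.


cross = 0*20 - 8*(-11) = 0 + 88 = 88
Parallelogram area = |88| = 88

cross = 88, parallelogram area = 88


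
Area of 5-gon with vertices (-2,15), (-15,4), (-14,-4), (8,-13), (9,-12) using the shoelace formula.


sum(xi*y_{i+1}) = -2*4 - 15*(-4) - 14*(-13) + 8*(-12) + 9*15 = 273
sum(yi*x_{i+1}) = 15*(-15) + 4*(-14) - 4*8 - 13*9 - 12*(-2) = -406
Area = |273 + 406|/2 = 679/2 = 339.5000

339.5000 sq units


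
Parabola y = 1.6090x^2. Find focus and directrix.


a = 1.6090
1/(4a) = 0.1554
Focus = (0, 0.1554)
Directrix: y = -0.1554

Focus = (0, 0.1554), Directrix: y = -0.1554


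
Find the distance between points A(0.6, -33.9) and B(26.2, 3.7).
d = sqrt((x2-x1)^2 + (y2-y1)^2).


dx = 26.2 - 0.6 = 25.6
dy = 3.7 + 33.9 = 37.6
d = sqrt(655.36 + 1413.76) = sqrt(2069.12) = 45.4876

45.4876


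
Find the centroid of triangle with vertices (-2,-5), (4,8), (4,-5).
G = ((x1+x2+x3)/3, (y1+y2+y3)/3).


Gx = (-2+4+4)/3 = 6/3 = 2.0000
Gy = (-5+8- 5)/3 = -2/3 = -0.6667

G = (2.0000, -0.6667)


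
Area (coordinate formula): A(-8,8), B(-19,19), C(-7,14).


-8*(19-14) = -40
-19*(14-8) = -114
-7*(8-19) = 77
sum = -77
Area = |-77|/2 = 38.5000

38.5000 sq units


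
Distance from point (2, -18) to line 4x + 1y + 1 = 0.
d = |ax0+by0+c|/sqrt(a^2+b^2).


|4*2 + 1*(-18) + 1| = |-9| = 9
sqrt(16 + 1) = sqrt(17) = 4.1231
d = 9/sqrt(17) = 2.1828

2.1828


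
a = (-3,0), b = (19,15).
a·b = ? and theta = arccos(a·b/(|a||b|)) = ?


a·b = -3*19 + 0*15 = -57 + 0 = -57
|a| = sqrt(9+0) = 3.0000
|b| = sqrt(361+225) = 24.2074
cos(theta) = -57/(sqrt(9)*sqrt(586)) = -57/sqrt(5274) = -0.784883
theta = arccos(-57/sqrt(5274)) = 141.7098 degrees

a·b = -57, theta = 141.7098 deg


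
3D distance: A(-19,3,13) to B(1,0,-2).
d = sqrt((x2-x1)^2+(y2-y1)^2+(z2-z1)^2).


dx=20, dy=-3, dz=-15
d = sqrt(400+9+225) = sqrt(634) = 25.1794

25.1794


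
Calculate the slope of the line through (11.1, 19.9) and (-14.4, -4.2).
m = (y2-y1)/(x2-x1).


dy = -4.2 - 19.9 = -24.1
dx = -14.4 - 11.1 = -25.5
m = -24.1/(-25.5) = 0.9451

m = 0.9451


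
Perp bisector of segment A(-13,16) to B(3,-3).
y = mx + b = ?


Midpoint = (-5, 6.5)
Slope of AB = dy/dx = -19/16 = -1.1875
Perp slope = -dx/dy = 16/19 = 0.8421
b = My - (perp slope)*Mx = 6.5 + (16*(-5))/(-19) = 6.5 + 4.2105 = 10.7105

y = 0.8421x + 10.7105


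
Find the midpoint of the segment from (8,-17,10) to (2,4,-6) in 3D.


Mx = (8+2)/2 = 5.0000
My = (-17+4)/2 = -6.5000
Mz = (10- 6)/2 = 2.0000

M = (5.0000, -6.5000, 2.0000)


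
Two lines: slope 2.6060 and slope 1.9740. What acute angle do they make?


m1-m2 = 0.632
1+m1*m2 = 6.144244
tan(theta) = |0.632/6.144244| = 0.102860
theta = arctan(|0.632/6.144244|) = 5.8728 degrees (acute angle)

5.8728 degrees


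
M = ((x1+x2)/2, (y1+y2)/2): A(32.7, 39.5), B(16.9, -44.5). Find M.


Mx = (32.7 + 16.9)/2 = 49.6/2 = 24.8000
My = (39.5 - 44.5)/2 = -5.0/2 = -2.5000

(24.8000, -2.5000)


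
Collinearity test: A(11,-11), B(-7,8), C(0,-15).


11*(8+ 15) - 7*(-15+ 11) + 0*(-11-8)
= 253 + 28 + 0 = 281

No, not collinear (determinant = 281)


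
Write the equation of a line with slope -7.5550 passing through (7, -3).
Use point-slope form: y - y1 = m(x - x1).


y + 3 = -7.5550(x - 7)
y = -7.5550x - 3 + 7.5550*7
y = -7.5550x + 49.8850

y = -7.5550x + 49.8850


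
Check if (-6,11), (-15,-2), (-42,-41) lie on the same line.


-6*(-2+ 41) - 15*(-41-11) - 42*(11+ 2)
= -234 + 780 - 546 = 0

Yes, collinear (determinant = 0)


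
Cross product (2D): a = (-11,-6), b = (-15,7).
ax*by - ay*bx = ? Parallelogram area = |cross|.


cross = -11*7 + 6*(-15) = -77 - 90 = -167
Parallelogram area = |-167| = 167

cross = -167, parallelogram area = 167


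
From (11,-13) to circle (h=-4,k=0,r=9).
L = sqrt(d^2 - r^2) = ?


d = sqrt((11+ 4)^2 + (-13-0)^2) = sqrt(225+169) = 19.8494
L = sqrt(394.0000 - 81) = sqrt(313.0000) = 17.6918

17.6918


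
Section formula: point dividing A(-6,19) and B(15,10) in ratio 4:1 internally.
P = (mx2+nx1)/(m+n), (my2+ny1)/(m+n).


Px = (4*15 + 1*(-6))/5 = 54/5 = 10.8000
Py = (4*10 + 1*19)/5 = 59/5 = 11.8000

P = (10.8000, 11.8000)


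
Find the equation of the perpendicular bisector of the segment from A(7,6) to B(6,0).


Midpoint = (6.5, 3)
Slope of AB = dy/dx = -6/(-1) = 6.0000
Perp slope = -dx/dy = -1/6 = -0.1667
b = My - (perp slope)*Mx = 3 + (-1*6.5)/(-6) = 3 + 1.0833 = 4.0833

y = -0.1667x + 4.0833


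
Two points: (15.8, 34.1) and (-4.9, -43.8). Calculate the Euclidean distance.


dx = -4.9 - 15.8 = -20.7
dy = -43.8 - 34.1 = -77.9
d = sqrt(428.49 + 6068.41) = sqrt(6496.9) = 80.6033

80.6033


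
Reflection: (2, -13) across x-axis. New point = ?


Reflection rule for x-axis: (x, -y)
(2, -13) -> (2, 13)

(2, 13)


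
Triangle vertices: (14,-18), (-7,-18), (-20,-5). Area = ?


14*(-18+ 5) = -182
-7*(-5+ 18) = -91
-20*(-18+ 18) = 0
sum = -273
Area = |-273|/2 = 136.5000

136.5000 sq units


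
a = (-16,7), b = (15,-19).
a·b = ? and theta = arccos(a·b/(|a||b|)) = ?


a·b = -16*15 + 7*(-19) = -240 - 133 = -373
|a| = sqrt(256+49) = 17.4642
|b| = sqrt(225+361) = 24.2074
cos(theta) = -373/(sqrt(305)*sqrt(586)) = -373/sqrt(178730) = -0.882287
theta = arccos(-373/sqrt(178730)) = 151.9195 degrees

a·b = -373, theta = 151.9195 deg


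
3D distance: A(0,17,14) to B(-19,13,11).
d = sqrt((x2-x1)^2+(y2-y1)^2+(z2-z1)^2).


dx=-19, dy=-4, dz=-3
d = sqrt(361+16+9) = sqrt(386) = 19.6469

19.6469


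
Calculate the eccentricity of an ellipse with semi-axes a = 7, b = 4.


c = sqrt(49-16) = sqrt(33) = 5.7446
e = c/a = sqrt(33)/7 = 0.8207

e = 0.8207


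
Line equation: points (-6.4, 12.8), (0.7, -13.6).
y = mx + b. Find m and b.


m = (-26.4)/(7.1) = -3.7183
b = y1 - m*x1 = 12.8 - (-26.4*(-6.4))/(7.1) = 12.8 - 23.7972 = -10.9972

y = -3.7183x - 10.9972


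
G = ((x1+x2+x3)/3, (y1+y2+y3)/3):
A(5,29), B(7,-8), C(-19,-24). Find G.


Gx = (5+7- 19)/3 = -7/3 = -2.3333
Gy = (29- 8- 24)/3 = -3/3 = -1.0000

G = (-2.3333, -1.0000)


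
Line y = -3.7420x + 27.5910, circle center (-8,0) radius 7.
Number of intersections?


Substitute y = -3.7420x + 27.5910: (x+ 8)^2 + (-3.7420x+27.5910-0)^2 = 49
Expand to Ax^2 + Bx + C = 0, where b-k = 27.591
A = 1+m^2 = 15.002564
B = 2(m(b-k) - h) = 2(-3.7420*27.591 + 8) = -190.491044
C = h^2 + (b-k)^2 - r^2 = 64 + 761.263281 - 49 = 776.263281
disc = B^2-4AC = 36286.8378 - 46583.7582 = -10296.9204
disc < 0

0 intersection points


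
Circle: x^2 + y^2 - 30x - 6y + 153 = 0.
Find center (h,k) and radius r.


h = -D/2 = 30/2 = 15
k = -E/2 = 6/2 = 3
r^2 = h^2 + k^2 - F = 225 + 9 - 153 = 81
r = 9

Center (15, 3), radius = 9


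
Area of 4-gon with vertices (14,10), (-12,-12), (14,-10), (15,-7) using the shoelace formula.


sum(xi*y_{i+1}) = 14*(-12) - 12*(-10) + 14*(-7) + 15*10 = 4
sum(yi*x_{i+1}) = 10*(-12) - 12*14 - 10*15 - 7*14 = -536
Area = |4 + 536|/2 = 540/2 = 270.0000

270.0000 sq units


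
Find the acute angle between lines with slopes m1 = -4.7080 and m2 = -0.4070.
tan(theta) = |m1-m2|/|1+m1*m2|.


m1-m2 = -4.301
1+m1*m2 = 2.916156
tan(theta) = |-4.301/2.916156| = 1.474887
theta = arctan(|-4.301/2.916156|) = 55.8620 degrees (acute angle)

55.8620 degrees


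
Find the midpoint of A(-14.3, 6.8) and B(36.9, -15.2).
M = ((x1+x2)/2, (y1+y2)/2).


Mx = (-14.3 + 36.9)/2 = 22.6/2 = 11.3000
My = (6.8 - 15.2)/2 = -8.4/2 = -4.2000

(11.3000, -4.2000)


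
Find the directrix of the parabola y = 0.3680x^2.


a = 0.3680
1/(4a) = 0.6793
directrix: y = -0.6793 = -0.6793

y = -0.6793


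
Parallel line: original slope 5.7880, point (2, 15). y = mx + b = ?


Parallel lines have equal slopes.
m2 = 5.7880
b2 = 15 - 5.7880*2 = 3.4240

y = 5.7880x + 3.4240


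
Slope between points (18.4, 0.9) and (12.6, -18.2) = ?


dy = -18.2 - 0.9 = -19.1
dx = 12.6 - 18.4 = -5.8
m = -19.1/(-5.8) = 3.2931

m = 3.2931


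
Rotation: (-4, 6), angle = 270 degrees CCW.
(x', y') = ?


cos(270) = 0, sin(270) = -1
x' = -4*0 - 6*(-1) = 6
y' = -4*(-1) + 6*0 = 4

(6, 4)


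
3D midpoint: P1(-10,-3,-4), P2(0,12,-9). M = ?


Mx = (-10+0)/2 = -5.0000
My = (-3+12)/2 = 4.5000
Mz = (-4- 9)/2 = -6.5000

M = (-5.0000, 4.5000, -6.5000)


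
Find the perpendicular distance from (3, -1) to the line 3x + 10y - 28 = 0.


|3*3 + 10*(-1) - 28| = |-29| = 29
sqrt(9 + 100) = sqrt(109) = 10.4403
d = 29/sqrt(109) = 2.7777

2.7777


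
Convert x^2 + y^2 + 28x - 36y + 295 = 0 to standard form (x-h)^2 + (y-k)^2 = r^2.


h = -D/2 = -28/2 = -14
k = -E/2 = 36/2 = 18
r^2 = h^2 + k^2 - F = 196 + 324 - 295 = 225
r = 15

Center (-14, 18), radius = 15


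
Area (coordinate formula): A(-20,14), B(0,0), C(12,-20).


-20*(0+ 20) = -400
0*(-20-14) = 0
12*(14-0) = 168
sum = -232
Area = |-232|/2 = 116.0000

116.0000 sq units


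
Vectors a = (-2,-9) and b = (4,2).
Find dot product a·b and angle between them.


a·b = -2*4 - 9*2 = -8 - 18 = -26
|a| = sqrt(4+81) = 9.2195
|b| = sqrt(16+4) = 4.4721
cos(theta) = -26/(sqrt(85)*sqrt(20)) = -26/sqrt(1700) = -0.630593
theta = arccos(-26/sqrt(1700)) = 129.0939 degrees

a·b = -26, theta = 129.0939 deg


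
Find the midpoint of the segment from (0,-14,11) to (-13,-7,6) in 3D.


Mx = (0- 13)/2 = -6.5000
My = (-14- 7)/2 = -10.5000
Mz = (11+6)/2 = 8.5000

M = (-6.5000, -10.5000, 8.5000)


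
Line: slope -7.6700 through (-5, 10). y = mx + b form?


y - 10 = -7.6700(x + 5)
y = -7.6700x + 10 + 7.6700*(-5)
y = -7.6700x - 28.3500

y = -7.6700x - 28.3500


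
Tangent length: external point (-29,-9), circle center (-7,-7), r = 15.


d = sqrt((-29+ 7)^2 + (-9+ 7)^2) = sqrt(484+4) = 22.0907
L = sqrt(488.0000 - 225) = sqrt(263.0000) = 16.2173

16.2173


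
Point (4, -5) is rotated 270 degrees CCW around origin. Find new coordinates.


cos(270) = 0, sin(270) = -1
x' = 4*0 + 5*(-1) = -5
y' = 4*(-1) - 5*0 = -4

(-5, -4)


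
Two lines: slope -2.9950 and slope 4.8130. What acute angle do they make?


m1-m2 = -7.808
1+m1*m2 = -13.414935
tan(theta) = |-7.808/(-13.414935)| = 0.582038
theta = arctan(|-7.808/(-13.414935)|) = 30.2010 degrees (acute angle)

30.2010 degrees


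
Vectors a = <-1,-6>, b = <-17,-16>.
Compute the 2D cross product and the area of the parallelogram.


cross = -1*(-16) + 6*(-17) = 16 - 102 = -86
Parallelogram area = |-86| = 86

cross = -86, parallelogram area = 86


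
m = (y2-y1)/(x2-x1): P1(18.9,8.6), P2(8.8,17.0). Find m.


dy = 17.0 - 8.6 = 8.4
dx = 8.8 - 18.9 = -10.1
m = 8.4/(-10.1) = -0.8317

m = -0.8317


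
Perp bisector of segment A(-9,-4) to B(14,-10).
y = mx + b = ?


Midpoint = (2.5, -7)
Slope of AB = dy/dx = -6/23 = -0.2609
Perp slope = -dx/dy = 23/6 = 3.8333
b = My - (perp slope)*Mx = -7 + (23*2.5)/(-6) = -7 - 9.5833 = -16.5833

y = 3.8333x - 16.5833


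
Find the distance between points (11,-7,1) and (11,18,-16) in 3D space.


dx=0, dy=25, dz=-17
d = sqrt(0+625+289) = sqrt(914) = 30.2324

30.2324
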